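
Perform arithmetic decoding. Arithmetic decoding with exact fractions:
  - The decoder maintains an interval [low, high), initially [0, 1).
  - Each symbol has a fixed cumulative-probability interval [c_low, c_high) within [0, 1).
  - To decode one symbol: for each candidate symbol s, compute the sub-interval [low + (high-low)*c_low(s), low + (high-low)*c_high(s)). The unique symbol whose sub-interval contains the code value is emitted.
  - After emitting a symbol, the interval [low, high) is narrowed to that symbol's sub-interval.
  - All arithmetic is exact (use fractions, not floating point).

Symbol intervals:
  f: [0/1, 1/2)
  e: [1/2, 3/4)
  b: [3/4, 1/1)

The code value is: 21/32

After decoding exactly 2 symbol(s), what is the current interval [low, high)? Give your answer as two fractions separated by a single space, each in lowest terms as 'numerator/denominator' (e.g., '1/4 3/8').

Step 1: interval [0/1, 1/1), width = 1/1 - 0/1 = 1/1
  'f': [0/1 + 1/1*0/1, 0/1 + 1/1*1/2) = [0/1, 1/2)
  'e': [0/1 + 1/1*1/2, 0/1 + 1/1*3/4) = [1/2, 3/4) <- contains code 21/32
  'b': [0/1 + 1/1*3/4, 0/1 + 1/1*1/1) = [3/4, 1/1)
  emit 'e', narrow to [1/2, 3/4)
Step 2: interval [1/2, 3/4), width = 3/4 - 1/2 = 1/4
  'f': [1/2 + 1/4*0/1, 1/2 + 1/4*1/2) = [1/2, 5/8)
  'e': [1/2 + 1/4*1/2, 1/2 + 1/4*3/4) = [5/8, 11/16) <- contains code 21/32
  'b': [1/2 + 1/4*3/4, 1/2 + 1/4*1/1) = [11/16, 3/4)
  emit 'e', narrow to [5/8, 11/16)

Answer: 5/8 11/16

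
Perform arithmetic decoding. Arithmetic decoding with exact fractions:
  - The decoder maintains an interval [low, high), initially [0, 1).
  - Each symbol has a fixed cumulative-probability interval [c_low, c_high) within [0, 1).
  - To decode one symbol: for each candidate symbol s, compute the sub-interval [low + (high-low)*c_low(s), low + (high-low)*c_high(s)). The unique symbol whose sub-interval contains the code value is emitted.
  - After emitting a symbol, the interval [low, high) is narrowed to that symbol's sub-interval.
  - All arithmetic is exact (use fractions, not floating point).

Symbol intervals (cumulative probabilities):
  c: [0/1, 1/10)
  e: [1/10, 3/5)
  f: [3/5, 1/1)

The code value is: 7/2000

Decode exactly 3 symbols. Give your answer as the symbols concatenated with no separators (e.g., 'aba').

Answer: cce

Derivation:
Step 1: interval [0/1, 1/1), width = 1/1 - 0/1 = 1/1
  'c': [0/1 + 1/1*0/1, 0/1 + 1/1*1/10) = [0/1, 1/10) <- contains code 7/2000
  'e': [0/1 + 1/1*1/10, 0/1 + 1/1*3/5) = [1/10, 3/5)
  'f': [0/1 + 1/1*3/5, 0/1 + 1/1*1/1) = [3/5, 1/1)
  emit 'c', narrow to [0/1, 1/10)
Step 2: interval [0/1, 1/10), width = 1/10 - 0/1 = 1/10
  'c': [0/1 + 1/10*0/1, 0/1 + 1/10*1/10) = [0/1, 1/100) <- contains code 7/2000
  'e': [0/1 + 1/10*1/10, 0/1 + 1/10*3/5) = [1/100, 3/50)
  'f': [0/1 + 1/10*3/5, 0/1 + 1/10*1/1) = [3/50, 1/10)
  emit 'c', narrow to [0/1, 1/100)
Step 3: interval [0/1, 1/100), width = 1/100 - 0/1 = 1/100
  'c': [0/1 + 1/100*0/1, 0/1 + 1/100*1/10) = [0/1, 1/1000)
  'e': [0/1 + 1/100*1/10, 0/1 + 1/100*3/5) = [1/1000, 3/500) <- contains code 7/2000
  'f': [0/1 + 1/100*3/5, 0/1 + 1/100*1/1) = [3/500, 1/100)
  emit 'e', narrow to [1/1000, 3/500)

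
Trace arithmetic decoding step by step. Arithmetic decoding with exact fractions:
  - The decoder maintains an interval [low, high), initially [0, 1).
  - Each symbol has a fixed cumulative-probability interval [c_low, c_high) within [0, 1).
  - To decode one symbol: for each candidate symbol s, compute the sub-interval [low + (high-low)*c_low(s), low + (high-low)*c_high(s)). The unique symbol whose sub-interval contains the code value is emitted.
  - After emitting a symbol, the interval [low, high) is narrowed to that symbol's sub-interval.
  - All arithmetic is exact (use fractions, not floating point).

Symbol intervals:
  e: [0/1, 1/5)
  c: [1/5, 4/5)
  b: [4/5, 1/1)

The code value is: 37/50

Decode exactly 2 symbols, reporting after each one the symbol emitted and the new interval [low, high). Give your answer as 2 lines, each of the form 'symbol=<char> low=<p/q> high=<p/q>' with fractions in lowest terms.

Step 1: interval [0/1, 1/1), width = 1/1 - 0/1 = 1/1
  'e': [0/1 + 1/1*0/1, 0/1 + 1/1*1/5) = [0/1, 1/5)
  'c': [0/1 + 1/1*1/5, 0/1 + 1/1*4/5) = [1/5, 4/5) <- contains code 37/50
  'b': [0/1 + 1/1*4/5, 0/1 + 1/1*1/1) = [4/5, 1/1)
  emit 'c', narrow to [1/5, 4/5)
Step 2: interval [1/5, 4/5), width = 4/5 - 1/5 = 3/5
  'e': [1/5 + 3/5*0/1, 1/5 + 3/5*1/5) = [1/5, 8/25)
  'c': [1/5 + 3/5*1/5, 1/5 + 3/5*4/5) = [8/25, 17/25)
  'b': [1/5 + 3/5*4/5, 1/5 + 3/5*1/1) = [17/25, 4/5) <- contains code 37/50
  emit 'b', narrow to [17/25, 4/5)

Answer: symbol=c low=1/5 high=4/5
symbol=b low=17/25 high=4/5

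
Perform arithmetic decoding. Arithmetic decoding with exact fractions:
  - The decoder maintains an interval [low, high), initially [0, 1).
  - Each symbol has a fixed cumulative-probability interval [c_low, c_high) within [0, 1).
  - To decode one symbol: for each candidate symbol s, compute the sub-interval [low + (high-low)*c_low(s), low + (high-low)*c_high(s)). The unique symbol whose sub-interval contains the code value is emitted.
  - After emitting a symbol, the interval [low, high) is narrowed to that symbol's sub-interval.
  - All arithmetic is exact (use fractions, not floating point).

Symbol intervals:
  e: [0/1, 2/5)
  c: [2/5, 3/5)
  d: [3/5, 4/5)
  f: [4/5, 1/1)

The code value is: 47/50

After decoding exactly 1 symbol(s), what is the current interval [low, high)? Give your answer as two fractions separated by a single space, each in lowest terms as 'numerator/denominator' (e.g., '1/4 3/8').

Step 1: interval [0/1, 1/1), width = 1/1 - 0/1 = 1/1
  'e': [0/1 + 1/1*0/1, 0/1 + 1/1*2/5) = [0/1, 2/5)
  'c': [0/1 + 1/1*2/5, 0/1 + 1/1*3/5) = [2/5, 3/5)
  'd': [0/1 + 1/1*3/5, 0/1 + 1/1*4/5) = [3/5, 4/5)
  'f': [0/1 + 1/1*4/5, 0/1 + 1/1*1/1) = [4/5, 1/1) <- contains code 47/50
  emit 'f', narrow to [4/5, 1/1)

Answer: 4/5 1/1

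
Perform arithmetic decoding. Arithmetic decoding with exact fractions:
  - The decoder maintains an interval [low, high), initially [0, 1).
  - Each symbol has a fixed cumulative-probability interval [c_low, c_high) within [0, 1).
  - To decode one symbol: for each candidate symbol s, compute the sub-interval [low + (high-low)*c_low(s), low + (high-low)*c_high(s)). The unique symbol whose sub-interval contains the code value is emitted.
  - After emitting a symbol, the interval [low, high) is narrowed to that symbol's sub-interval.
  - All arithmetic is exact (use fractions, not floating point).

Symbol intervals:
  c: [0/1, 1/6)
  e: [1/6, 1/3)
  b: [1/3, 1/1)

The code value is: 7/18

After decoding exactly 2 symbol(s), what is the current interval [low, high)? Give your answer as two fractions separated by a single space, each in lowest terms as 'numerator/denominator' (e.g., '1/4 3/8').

Step 1: interval [0/1, 1/1), width = 1/1 - 0/1 = 1/1
  'c': [0/1 + 1/1*0/1, 0/1 + 1/1*1/6) = [0/1, 1/6)
  'e': [0/1 + 1/1*1/6, 0/1 + 1/1*1/3) = [1/6, 1/3)
  'b': [0/1 + 1/1*1/3, 0/1 + 1/1*1/1) = [1/3, 1/1) <- contains code 7/18
  emit 'b', narrow to [1/3, 1/1)
Step 2: interval [1/3, 1/1), width = 1/1 - 1/3 = 2/3
  'c': [1/3 + 2/3*0/1, 1/3 + 2/3*1/6) = [1/3, 4/9) <- contains code 7/18
  'e': [1/3 + 2/3*1/6, 1/3 + 2/3*1/3) = [4/9, 5/9)
  'b': [1/3 + 2/3*1/3, 1/3 + 2/3*1/1) = [5/9, 1/1)
  emit 'c', narrow to [1/3, 4/9)

Answer: 1/3 4/9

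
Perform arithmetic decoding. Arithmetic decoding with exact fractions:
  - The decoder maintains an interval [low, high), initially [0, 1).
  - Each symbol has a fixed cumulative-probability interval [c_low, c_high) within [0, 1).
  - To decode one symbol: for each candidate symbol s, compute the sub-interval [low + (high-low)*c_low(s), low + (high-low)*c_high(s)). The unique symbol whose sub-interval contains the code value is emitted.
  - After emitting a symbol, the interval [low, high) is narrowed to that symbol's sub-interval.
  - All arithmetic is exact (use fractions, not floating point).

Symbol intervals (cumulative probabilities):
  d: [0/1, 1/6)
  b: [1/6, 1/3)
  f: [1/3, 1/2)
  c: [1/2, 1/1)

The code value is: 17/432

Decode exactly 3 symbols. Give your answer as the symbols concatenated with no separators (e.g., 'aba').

Step 1: interval [0/1, 1/1), width = 1/1 - 0/1 = 1/1
  'd': [0/1 + 1/1*0/1, 0/1 + 1/1*1/6) = [0/1, 1/6) <- contains code 17/432
  'b': [0/1 + 1/1*1/6, 0/1 + 1/1*1/3) = [1/6, 1/3)
  'f': [0/1 + 1/1*1/3, 0/1 + 1/1*1/2) = [1/3, 1/2)
  'c': [0/1 + 1/1*1/2, 0/1 + 1/1*1/1) = [1/2, 1/1)
  emit 'd', narrow to [0/1, 1/6)
Step 2: interval [0/1, 1/6), width = 1/6 - 0/1 = 1/6
  'd': [0/1 + 1/6*0/1, 0/1 + 1/6*1/6) = [0/1, 1/36)
  'b': [0/1 + 1/6*1/6, 0/1 + 1/6*1/3) = [1/36, 1/18) <- contains code 17/432
  'f': [0/1 + 1/6*1/3, 0/1 + 1/6*1/2) = [1/18, 1/12)
  'c': [0/1 + 1/6*1/2, 0/1 + 1/6*1/1) = [1/12, 1/6)
  emit 'b', narrow to [1/36, 1/18)
Step 3: interval [1/36, 1/18), width = 1/18 - 1/36 = 1/36
  'd': [1/36 + 1/36*0/1, 1/36 + 1/36*1/6) = [1/36, 7/216)
  'b': [1/36 + 1/36*1/6, 1/36 + 1/36*1/3) = [7/216, 1/27)
  'f': [1/36 + 1/36*1/3, 1/36 + 1/36*1/2) = [1/27, 1/24) <- contains code 17/432
  'c': [1/36 + 1/36*1/2, 1/36 + 1/36*1/1) = [1/24, 1/18)
  emit 'f', narrow to [1/27, 1/24)

Answer: dbf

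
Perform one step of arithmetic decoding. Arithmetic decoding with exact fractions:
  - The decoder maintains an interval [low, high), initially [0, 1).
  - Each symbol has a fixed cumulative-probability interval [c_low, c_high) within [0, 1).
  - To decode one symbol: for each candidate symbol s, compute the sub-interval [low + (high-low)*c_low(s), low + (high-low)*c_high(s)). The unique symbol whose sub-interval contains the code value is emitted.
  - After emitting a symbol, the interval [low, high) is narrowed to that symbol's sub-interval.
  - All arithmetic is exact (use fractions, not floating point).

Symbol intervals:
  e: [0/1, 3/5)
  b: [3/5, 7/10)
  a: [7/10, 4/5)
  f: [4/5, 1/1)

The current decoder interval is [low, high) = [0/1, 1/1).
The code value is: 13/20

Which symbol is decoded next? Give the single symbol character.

Interval width = high − low = 1/1 − 0/1 = 1/1
Scaled code = (code − low) / width = (13/20 − 0/1) / 1/1 = 13/20
  e: [0/1, 3/5) 
  b: [3/5, 7/10) ← scaled code falls here ✓
  a: [7/10, 4/5) 
  f: [4/5, 1/1) 

Answer: b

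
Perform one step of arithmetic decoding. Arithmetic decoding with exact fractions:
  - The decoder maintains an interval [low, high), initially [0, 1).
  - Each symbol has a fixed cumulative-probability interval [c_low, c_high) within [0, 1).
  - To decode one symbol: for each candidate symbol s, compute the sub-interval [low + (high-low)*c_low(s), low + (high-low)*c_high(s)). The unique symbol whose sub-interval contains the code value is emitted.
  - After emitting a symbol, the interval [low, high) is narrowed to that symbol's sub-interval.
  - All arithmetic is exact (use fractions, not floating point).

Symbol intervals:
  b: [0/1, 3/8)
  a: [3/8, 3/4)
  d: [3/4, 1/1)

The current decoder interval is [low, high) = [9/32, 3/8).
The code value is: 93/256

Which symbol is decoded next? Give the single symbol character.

Interval width = high − low = 3/8 − 9/32 = 3/32
Scaled code = (code − low) / width = (93/256 − 9/32) / 3/32 = 7/8
  b: [0/1, 3/8) 
  a: [3/8, 3/4) 
  d: [3/4, 1/1) ← scaled code falls here ✓

Answer: d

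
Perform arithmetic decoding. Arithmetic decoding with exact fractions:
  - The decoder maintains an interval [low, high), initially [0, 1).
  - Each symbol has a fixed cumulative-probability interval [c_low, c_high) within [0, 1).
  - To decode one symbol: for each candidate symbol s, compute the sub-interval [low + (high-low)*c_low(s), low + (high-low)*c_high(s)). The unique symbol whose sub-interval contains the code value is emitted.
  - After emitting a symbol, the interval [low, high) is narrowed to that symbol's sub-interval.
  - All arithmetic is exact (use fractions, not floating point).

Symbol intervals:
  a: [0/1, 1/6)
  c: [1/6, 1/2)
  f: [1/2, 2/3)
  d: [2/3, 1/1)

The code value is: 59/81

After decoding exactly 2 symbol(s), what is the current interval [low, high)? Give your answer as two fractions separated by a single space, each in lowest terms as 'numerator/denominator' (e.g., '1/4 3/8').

Step 1: interval [0/1, 1/1), width = 1/1 - 0/1 = 1/1
  'a': [0/1 + 1/1*0/1, 0/1 + 1/1*1/6) = [0/1, 1/6)
  'c': [0/1 + 1/1*1/6, 0/1 + 1/1*1/2) = [1/6, 1/2)
  'f': [0/1 + 1/1*1/2, 0/1 + 1/1*2/3) = [1/2, 2/3)
  'd': [0/1 + 1/1*2/3, 0/1 + 1/1*1/1) = [2/3, 1/1) <- contains code 59/81
  emit 'd', narrow to [2/3, 1/1)
Step 2: interval [2/3, 1/1), width = 1/1 - 2/3 = 1/3
  'a': [2/3 + 1/3*0/1, 2/3 + 1/3*1/6) = [2/3, 13/18)
  'c': [2/3 + 1/3*1/6, 2/3 + 1/3*1/2) = [13/18, 5/6) <- contains code 59/81
  'f': [2/3 + 1/3*1/2, 2/3 + 1/3*2/3) = [5/6, 8/9)
  'd': [2/3 + 1/3*2/3, 2/3 + 1/3*1/1) = [8/9, 1/1)
  emit 'c', narrow to [13/18, 5/6)

Answer: 13/18 5/6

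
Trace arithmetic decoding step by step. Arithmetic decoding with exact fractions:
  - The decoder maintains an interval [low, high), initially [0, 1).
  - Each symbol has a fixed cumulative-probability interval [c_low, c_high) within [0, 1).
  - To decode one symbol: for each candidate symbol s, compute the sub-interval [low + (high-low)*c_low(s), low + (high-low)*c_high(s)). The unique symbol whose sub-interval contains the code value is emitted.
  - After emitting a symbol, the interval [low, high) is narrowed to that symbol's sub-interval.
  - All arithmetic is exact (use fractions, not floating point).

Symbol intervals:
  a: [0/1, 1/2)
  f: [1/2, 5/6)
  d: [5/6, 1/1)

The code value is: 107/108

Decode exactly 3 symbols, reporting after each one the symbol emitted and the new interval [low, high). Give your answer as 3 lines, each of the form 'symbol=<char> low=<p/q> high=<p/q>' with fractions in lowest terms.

Answer: symbol=d low=5/6 high=1/1
symbol=d low=35/36 high=1/1
symbol=f low=71/72 high=215/216

Derivation:
Step 1: interval [0/1, 1/1), width = 1/1 - 0/1 = 1/1
  'a': [0/1 + 1/1*0/1, 0/1 + 1/1*1/2) = [0/1, 1/2)
  'f': [0/1 + 1/1*1/2, 0/1 + 1/1*5/6) = [1/2, 5/6)
  'd': [0/1 + 1/1*5/6, 0/1 + 1/1*1/1) = [5/6, 1/1) <- contains code 107/108
  emit 'd', narrow to [5/6, 1/1)
Step 2: interval [5/6, 1/1), width = 1/1 - 5/6 = 1/6
  'a': [5/6 + 1/6*0/1, 5/6 + 1/6*1/2) = [5/6, 11/12)
  'f': [5/6 + 1/6*1/2, 5/6 + 1/6*5/6) = [11/12, 35/36)
  'd': [5/6 + 1/6*5/6, 5/6 + 1/6*1/1) = [35/36, 1/1) <- contains code 107/108
  emit 'd', narrow to [35/36, 1/1)
Step 3: interval [35/36, 1/1), width = 1/1 - 35/36 = 1/36
  'a': [35/36 + 1/36*0/1, 35/36 + 1/36*1/2) = [35/36, 71/72)
  'f': [35/36 + 1/36*1/2, 35/36 + 1/36*5/6) = [71/72, 215/216) <- contains code 107/108
  'd': [35/36 + 1/36*5/6, 35/36 + 1/36*1/1) = [215/216, 1/1)
  emit 'f', narrow to [71/72, 215/216)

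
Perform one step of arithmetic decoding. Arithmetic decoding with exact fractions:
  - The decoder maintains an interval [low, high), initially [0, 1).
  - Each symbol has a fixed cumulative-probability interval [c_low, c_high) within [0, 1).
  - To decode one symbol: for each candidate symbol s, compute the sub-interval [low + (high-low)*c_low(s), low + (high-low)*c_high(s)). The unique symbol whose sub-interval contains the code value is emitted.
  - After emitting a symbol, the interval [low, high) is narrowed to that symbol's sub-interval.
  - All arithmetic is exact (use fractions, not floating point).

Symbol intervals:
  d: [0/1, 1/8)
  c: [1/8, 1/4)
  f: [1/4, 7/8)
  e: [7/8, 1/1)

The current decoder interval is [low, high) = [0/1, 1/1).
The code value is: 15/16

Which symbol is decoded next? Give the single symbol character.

Answer: e

Derivation:
Interval width = high − low = 1/1 − 0/1 = 1/1
Scaled code = (code − low) / width = (15/16 − 0/1) / 1/1 = 15/16
  d: [0/1, 1/8) 
  c: [1/8, 1/4) 
  f: [1/4, 7/8) 
  e: [7/8, 1/1) ← scaled code falls here ✓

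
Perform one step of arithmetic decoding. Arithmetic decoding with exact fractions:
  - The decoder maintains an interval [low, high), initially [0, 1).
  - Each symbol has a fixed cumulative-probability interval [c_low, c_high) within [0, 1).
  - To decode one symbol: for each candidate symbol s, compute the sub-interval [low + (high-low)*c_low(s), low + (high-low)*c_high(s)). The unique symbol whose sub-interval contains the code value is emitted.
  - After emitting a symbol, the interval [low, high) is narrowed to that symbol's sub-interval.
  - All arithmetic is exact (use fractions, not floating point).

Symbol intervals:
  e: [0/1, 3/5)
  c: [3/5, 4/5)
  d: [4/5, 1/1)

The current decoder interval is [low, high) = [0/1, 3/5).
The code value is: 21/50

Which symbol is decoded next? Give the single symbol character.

Answer: c

Derivation:
Interval width = high − low = 3/5 − 0/1 = 3/5
Scaled code = (code − low) / width = (21/50 − 0/1) / 3/5 = 7/10
  e: [0/1, 3/5) 
  c: [3/5, 4/5) ← scaled code falls here ✓
  d: [4/5, 1/1) 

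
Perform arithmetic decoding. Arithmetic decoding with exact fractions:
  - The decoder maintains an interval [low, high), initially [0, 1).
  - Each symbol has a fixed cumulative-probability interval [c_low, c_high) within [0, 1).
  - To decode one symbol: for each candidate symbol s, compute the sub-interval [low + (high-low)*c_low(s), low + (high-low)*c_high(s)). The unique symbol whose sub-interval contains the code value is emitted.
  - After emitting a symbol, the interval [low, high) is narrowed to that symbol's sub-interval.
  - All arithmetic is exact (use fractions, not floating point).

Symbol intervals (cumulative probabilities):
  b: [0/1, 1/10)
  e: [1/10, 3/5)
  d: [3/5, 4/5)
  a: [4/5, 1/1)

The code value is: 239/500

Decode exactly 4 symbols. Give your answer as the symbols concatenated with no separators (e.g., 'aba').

Answer: edda

Derivation:
Step 1: interval [0/1, 1/1), width = 1/1 - 0/1 = 1/1
  'b': [0/1 + 1/1*0/1, 0/1 + 1/1*1/10) = [0/1, 1/10)
  'e': [0/1 + 1/1*1/10, 0/1 + 1/1*3/5) = [1/10, 3/5) <- contains code 239/500
  'd': [0/1 + 1/1*3/5, 0/1 + 1/1*4/5) = [3/5, 4/5)
  'a': [0/1 + 1/1*4/5, 0/1 + 1/1*1/1) = [4/5, 1/1)
  emit 'e', narrow to [1/10, 3/5)
Step 2: interval [1/10, 3/5), width = 3/5 - 1/10 = 1/2
  'b': [1/10 + 1/2*0/1, 1/10 + 1/2*1/10) = [1/10, 3/20)
  'e': [1/10 + 1/2*1/10, 1/10 + 1/2*3/5) = [3/20, 2/5)
  'd': [1/10 + 1/2*3/5, 1/10 + 1/2*4/5) = [2/5, 1/2) <- contains code 239/500
  'a': [1/10 + 1/2*4/5, 1/10 + 1/2*1/1) = [1/2, 3/5)
  emit 'd', narrow to [2/5, 1/2)
Step 3: interval [2/5, 1/2), width = 1/2 - 2/5 = 1/10
  'b': [2/5 + 1/10*0/1, 2/5 + 1/10*1/10) = [2/5, 41/100)
  'e': [2/5 + 1/10*1/10, 2/5 + 1/10*3/5) = [41/100, 23/50)
  'd': [2/5 + 1/10*3/5, 2/5 + 1/10*4/5) = [23/50, 12/25) <- contains code 239/500
  'a': [2/5 + 1/10*4/5, 2/5 + 1/10*1/1) = [12/25, 1/2)
  emit 'd', narrow to [23/50, 12/25)
Step 4: interval [23/50, 12/25), width = 12/25 - 23/50 = 1/50
  'b': [23/50 + 1/50*0/1, 23/50 + 1/50*1/10) = [23/50, 231/500)
  'e': [23/50 + 1/50*1/10, 23/50 + 1/50*3/5) = [231/500, 59/125)
  'd': [23/50 + 1/50*3/5, 23/50 + 1/50*4/5) = [59/125, 119/250)
  'a': [23/50 + 1/50*4/5, 23/50 + 1/50*1/1) = [119/250, 12/25) <- contains code 239/500
  emit 'a', narrow to [119/250, 12/25)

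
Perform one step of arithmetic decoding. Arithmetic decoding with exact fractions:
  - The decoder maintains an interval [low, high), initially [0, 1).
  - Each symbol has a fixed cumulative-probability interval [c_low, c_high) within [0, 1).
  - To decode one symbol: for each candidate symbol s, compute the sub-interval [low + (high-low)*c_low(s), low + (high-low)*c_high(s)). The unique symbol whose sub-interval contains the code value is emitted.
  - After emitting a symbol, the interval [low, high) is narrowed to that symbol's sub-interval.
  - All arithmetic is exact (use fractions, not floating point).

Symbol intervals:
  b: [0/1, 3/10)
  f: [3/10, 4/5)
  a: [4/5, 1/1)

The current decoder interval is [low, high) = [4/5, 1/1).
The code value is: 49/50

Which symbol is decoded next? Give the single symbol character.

Answer: a

Derivation:
Interval width = high − low = 1/1 − 4/5 = 1/5
Scaled code = (code − low) / width = (49/50 − 4/5) / 1/5 = 9/10
  b: [0/1, 3/10) 
  f: [3/10, 4/5) 
  a: [4/5, 1/1) ← scaled code falls here ✓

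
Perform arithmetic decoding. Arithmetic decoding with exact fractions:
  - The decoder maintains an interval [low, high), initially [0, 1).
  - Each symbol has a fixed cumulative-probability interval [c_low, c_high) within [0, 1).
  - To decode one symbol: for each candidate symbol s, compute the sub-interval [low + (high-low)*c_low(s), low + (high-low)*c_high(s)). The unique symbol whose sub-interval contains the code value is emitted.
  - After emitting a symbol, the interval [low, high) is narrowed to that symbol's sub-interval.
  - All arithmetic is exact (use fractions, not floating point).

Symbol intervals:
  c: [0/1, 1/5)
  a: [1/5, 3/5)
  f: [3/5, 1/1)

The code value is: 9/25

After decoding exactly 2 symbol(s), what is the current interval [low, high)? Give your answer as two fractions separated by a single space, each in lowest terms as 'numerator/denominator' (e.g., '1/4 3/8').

Step 1: interval [0/1, 1/1), width = 1/1 - 0/1 = 1/1
  'c': [0/1 + 1/1*0/1, 0/1 + 1/1*1/5) = [0/1, 1/5)
  'a': [0/1 + 1/1*1/5, 0/1 + 1/1*3/5) = [1/5, 3/5) <- contains code 9/25
  'f': [0/1 + 1/1*3/5, 0/1 + 1/1*1/1) = [3/5, 1/1)
  emit 'a', narrow to [1/5, 3/5)
Step 2: interval [1/5, 3/5), width = 3/5 - 1/5 = 2/5
  'c': [1/5 + 2/5*0/1, 1/5 + 2/5*1/5) = [1/5, 7/25)
  'a': [1/5 + 2/5*1/5, 1/5 + 2/5*3/5) = [7/25, 11/25) <- contains code 9/25
  'f': [1/5 + 2/5*3/5, 1/5 + 2/5*1/1) = [11/25, 3/5)
  emit 'a', narrow to [7/25, 11/25)

Answer: 7/25 11/25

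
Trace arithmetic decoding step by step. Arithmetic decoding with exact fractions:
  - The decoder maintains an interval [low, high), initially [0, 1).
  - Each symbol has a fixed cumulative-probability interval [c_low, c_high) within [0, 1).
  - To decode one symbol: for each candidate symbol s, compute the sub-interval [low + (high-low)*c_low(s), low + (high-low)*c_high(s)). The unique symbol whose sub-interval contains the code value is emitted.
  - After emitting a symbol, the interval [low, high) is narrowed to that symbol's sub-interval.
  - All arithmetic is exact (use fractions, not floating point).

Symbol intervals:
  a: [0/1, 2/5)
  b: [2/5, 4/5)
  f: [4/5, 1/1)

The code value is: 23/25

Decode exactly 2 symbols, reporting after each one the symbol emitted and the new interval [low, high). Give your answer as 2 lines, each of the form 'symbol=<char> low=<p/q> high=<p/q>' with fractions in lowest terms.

Answer: symbol=f low=4/5 high=1/1
symbol=b low=22/25 high=24/25

Derivation:
Step 1: interval [0/1, 1/1), width = 1/1 - 0/1 = 1/1
  'a': [0/1 + 1/1*0/1, 0/1 + 1/1*2/5) = [0/1, 2/5)
  'b': [0/1 + 1/1*2/5, 0/1 + 1/1*4/5) = [2/5, 4/5)
  'f': [0/1 + 1/1*4/5, 0/1 + 1/1*1/1) = [4/5, 1/1) <- contains code 23/25
  emit 'f', narrow to [4/5, 1/1)
Step 2: interval [4/5, 1/1), width = 1/1 - 4/5 = 1/5
  'a': [4/5 + 1/5*0/1, 4/5 + 1/5*2/5) = [4/5, 22/25)
  'b': [4/5 + 1/5*2/5, 4/5 + 1/5*4/5) = [22/25, 24/25) <- contains code 23/25
  'f': [4/5 + 1/5*4/5, 4/5 + 1/5*1/1) = [24/25, 1/1)
  emit 'b', narrow to [22/25, 24/25)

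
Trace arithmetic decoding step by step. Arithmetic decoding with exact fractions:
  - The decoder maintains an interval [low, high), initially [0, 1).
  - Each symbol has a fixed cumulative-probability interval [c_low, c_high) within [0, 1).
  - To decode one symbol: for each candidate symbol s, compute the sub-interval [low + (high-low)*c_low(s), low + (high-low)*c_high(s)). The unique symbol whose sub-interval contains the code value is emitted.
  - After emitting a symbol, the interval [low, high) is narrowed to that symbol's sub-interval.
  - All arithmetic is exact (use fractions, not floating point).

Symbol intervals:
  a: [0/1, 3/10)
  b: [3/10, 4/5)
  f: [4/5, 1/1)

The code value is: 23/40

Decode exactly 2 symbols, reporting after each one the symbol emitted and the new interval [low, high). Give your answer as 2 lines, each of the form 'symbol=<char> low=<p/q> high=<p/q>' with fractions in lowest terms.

Answer: symbol=b low=3/10 high=4/5
symbol=b low=9/20 high=7/10

Derivation:
Step 1: interval [0/1, 1/1), width = 1/1 - 0/1 = 1/1
  'a': [0/1 + 1/1*0/1, 0/1 + 1/1*3/10) = [0/1, 3/10)
  'b': [0/1 + 1/1*3/10, 0/1 + 1/1*4/5) = [3/10, 4/5) <- contains code 23/40
  'f': [0/1 + 1/1*4/5, 0/1 + 1/1*1/1) = [4/5, 1/1)
  emit 'b', narrow to [3/10, 4/5)
Step 2: interval [3/10, 4/5), width = 4/5 - 3/10 = 1/2
  'a': [3/10 + 1/2*0/1, 3/10 + 1/2*3/10) = [3/10, 9/20)
  'b': [3/10 + 1/2*3/10, 3/10 + 1/2*4/5) = [9/20, 7/10) <- contains code 23/40
  'f': [3/10 + 1/2*4/5, 3/10 + 1/2*1/1) = [7/10, 4/5)
  emit 'b', narrow to [9/20, 7/10)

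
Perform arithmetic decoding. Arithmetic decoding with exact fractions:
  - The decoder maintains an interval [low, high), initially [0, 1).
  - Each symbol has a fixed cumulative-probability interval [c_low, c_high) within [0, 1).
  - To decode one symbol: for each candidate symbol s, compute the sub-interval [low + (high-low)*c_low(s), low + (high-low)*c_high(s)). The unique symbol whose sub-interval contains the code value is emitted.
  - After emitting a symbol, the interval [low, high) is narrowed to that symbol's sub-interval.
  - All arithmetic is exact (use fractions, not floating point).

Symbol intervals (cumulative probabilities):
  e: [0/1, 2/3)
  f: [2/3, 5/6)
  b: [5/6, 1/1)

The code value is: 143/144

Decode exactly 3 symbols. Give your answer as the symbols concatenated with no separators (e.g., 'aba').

Step 1: interval [0/1, 1/1), width = 1/1 - 0/1 = 1/1
  'e': [0/1 + 1/1*0/1, 0/1 + 1/1*2/3) = [0/1, 2/3)
  'f': [0/1 + 1/1*2/3, 0/1 + 1/1*5/6) = [2/3, 5/6)
  'b': [0/1 + 1/1*5/6, 0/1 + 1/1*1/1) = [5/6, 1/1) <- contains code 143/144
  emit 'b', narrow to [5/6, 1/1)
Step 2: interval [5/6, 1/1), width = 1/1 - 5/6 = 1/6
  'e': [5/6 + 1/6*0/1, 5/6 + 1/6*2/3) = [5/6, 17/18)
  'f': [5/6 + 1/6*2/3, 5/6 + 1/6*5/6) = [17/18, 35/36)
  'b': [5/6 + 1/6*5/6, 5/6 + 1/6*1/1) = [35/36, 1/1) <- contains code 143/144
  emit 'b', narrow to [35/36, 1/1)
Step 3: interval [35/36, 1/1), width = 1/1 - 35/36 = 1/36
  'e': [35/36 + 1/36*0/1, 35/36 + 1/36*2/3) = [35/36, 107/108)
  'f': [35/36 + 1/36*2/3, 35/36 + 1/36*5/6) = [107/108, 215/216) <- contains code 143/144
  'b': [35/36 + 1/36*5/6, 35/36 + 1/36*1/1) = [215/216, 1/1)
  emit 'f', narrow to [107/108, 215/216)

Answer: bbf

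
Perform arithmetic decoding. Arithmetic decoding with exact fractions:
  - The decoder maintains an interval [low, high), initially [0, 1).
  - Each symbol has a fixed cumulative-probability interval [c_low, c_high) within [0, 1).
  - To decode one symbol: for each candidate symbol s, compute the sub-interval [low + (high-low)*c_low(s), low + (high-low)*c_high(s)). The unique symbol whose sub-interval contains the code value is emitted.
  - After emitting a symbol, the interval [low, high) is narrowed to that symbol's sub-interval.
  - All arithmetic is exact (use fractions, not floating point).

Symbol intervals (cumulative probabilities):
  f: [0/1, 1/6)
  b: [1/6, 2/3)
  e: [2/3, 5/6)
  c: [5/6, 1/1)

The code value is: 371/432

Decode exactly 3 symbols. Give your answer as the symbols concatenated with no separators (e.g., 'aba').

Step 1: interval [0/1, 1/1), width = 1/1 - 0/1 = 1/1
  'f': [0/1 + 1/1*0/1, 0/1 + 1/1*1/6) = [0/1, 1/6)
  'b': [0/1 + 1/1*1/6, 0/1 + 1/1*2/3) = [1/6, 2/3)
  'e': [0/1 + 1/1*2/3, 0/1 + 1/1*5/6) = [2/3, 5/6)
  'c': [0/1 + 1/1*5/6, 0/1 + 1/1*1/1) = [5/6, 1/1) <- contains code 371/432
  emit 'c', narrow to [5/6, 1/1)
Step 2: interval [5/6, 1/1), width = 1/1 - 5/6 = 1/6
  'f': [5/6 + 1/6*0/1, 5/6 + 1/6*1/6) = [5/6, 31/36) <- contains code 371/432
  'b': [5/6 + 1/6*1/6, 5/6 + 1/6*2/3) = [31/36, 17/18)
  'e': [5/6 + 1/6*2/3, 5/6 + 1/6*5/6) = [17/18, 35/36)
  'c': [5/6 + 1/6*5/6, 5/6 + 1/6*1/1) = [35/36, 1/1)
  emit 'f', narrow to [5/6, 31/36)
Step 3: interval [5/6, 31/36), width = 31/36 - 5/6 = 1/36
  'f': [5/6 + 1/36*0/1, 5/6 + 1/36*1/6) = [5/6, 181/216)
  'b': [5/6 + 1/36*1/6, 5/6 + 1/36*2/3) = [181/216, 23/27)
  'e': [5/6 + 1/36*2/3, 5/6 + 1/36*5/6) = [23/27, 185/216)
  'c': [5/6 + 1/36*5/6, 5/6 + 1/36*1/1) = [185/216, 31/36) <- contains code 371/432
  emit 'c', narrow to [185/216, 31/36)

Answer: cfc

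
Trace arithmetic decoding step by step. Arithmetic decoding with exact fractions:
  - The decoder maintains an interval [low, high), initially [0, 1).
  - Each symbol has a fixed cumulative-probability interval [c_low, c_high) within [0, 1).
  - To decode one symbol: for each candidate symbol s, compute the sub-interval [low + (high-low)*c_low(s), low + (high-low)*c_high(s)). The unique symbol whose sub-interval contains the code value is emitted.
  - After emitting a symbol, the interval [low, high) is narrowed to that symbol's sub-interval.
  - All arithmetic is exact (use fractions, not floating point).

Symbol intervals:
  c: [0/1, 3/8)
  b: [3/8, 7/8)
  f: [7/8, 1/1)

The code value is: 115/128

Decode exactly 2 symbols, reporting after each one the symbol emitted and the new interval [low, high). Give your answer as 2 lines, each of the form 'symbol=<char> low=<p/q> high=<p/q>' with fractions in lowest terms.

Step 1: interval [0/1, 1/1), width = 1/1 - 0/1 = 1/1
  'c': [0/1 + 1/1*0/1, 0/1 + 1/1*3/8) = [0/1, 3/8)
  'b': [0/1 + 1/1*3/8, 0/1 + 1/1*7/8) = [3/8, 7/8)
  'f': [0/1 + 1/1*7/8, 0/1 + 1/1*1/1) = [7/8, 1/1) <- contains code 115/128
  emit 'f', narrow to [7/8, 1/1)
Step 2: interval [7/8, 1/1), width = 1/1 - 7/8 = 1/8
  'c': [7/8 + 1/8*0/1, 7/8 + 1/8*3/8) = [7/8, 59/64) <- contains code 115/128
  'b': [7/8 + 1/8*3/8, 7/8 + 1/8*7/8) = [59/64, 63/64)
  'f': [7/8 + 1/8*7/8, 7/8 + 1/8*1/1) = [63/64, 1/1)
  emit 'c', narrow to [7/8, 59/64)

Answer: symbol=f low=7/8 high=1/1
symbol=c low=7/8 high=59/64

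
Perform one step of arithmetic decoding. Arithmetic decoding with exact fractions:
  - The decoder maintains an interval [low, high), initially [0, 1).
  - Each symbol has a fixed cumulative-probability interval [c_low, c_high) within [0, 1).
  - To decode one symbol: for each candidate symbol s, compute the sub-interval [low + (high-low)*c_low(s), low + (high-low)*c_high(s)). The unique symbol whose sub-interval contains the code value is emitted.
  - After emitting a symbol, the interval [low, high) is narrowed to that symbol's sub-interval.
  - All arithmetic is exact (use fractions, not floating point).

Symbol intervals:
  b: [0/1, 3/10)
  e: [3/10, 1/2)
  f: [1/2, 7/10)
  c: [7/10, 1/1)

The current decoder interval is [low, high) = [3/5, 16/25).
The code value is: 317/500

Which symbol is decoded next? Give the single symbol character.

Answer: c

Derivation:
Interval width = high − low = 16/25 − 3/5 = 1/25
Scaled code = (code − low) / width = (317/500 − 3/5) / 1/25 = 17/20
  b: [0/1, 3/10) 
  e: [3/10, 1/2) 
  f: [1/2, 7/10) 
  c: [7/10, 1/1) ← scaled code falls here ✓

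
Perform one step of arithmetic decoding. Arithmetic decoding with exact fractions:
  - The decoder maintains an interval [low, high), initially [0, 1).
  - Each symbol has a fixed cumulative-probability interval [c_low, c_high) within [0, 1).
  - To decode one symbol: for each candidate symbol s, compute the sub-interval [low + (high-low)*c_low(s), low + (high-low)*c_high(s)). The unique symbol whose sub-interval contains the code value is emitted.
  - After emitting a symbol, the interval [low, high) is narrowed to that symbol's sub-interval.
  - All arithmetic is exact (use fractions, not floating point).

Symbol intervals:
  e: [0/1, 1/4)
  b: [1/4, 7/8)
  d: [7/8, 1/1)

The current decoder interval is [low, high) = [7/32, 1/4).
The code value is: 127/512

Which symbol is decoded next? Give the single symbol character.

Answer: d

Derivation:
Interval width = high − low = 1/4 − 7/32 = 1/32
Scaled code = (code − low) / width = (127/512 − 7/32) / 1/32 = 15/16
  e: [0/1, 1/4) 
  b: [1/4, 7/8) 
  d: [7/8, 1/1) ← scaled code falls here ✓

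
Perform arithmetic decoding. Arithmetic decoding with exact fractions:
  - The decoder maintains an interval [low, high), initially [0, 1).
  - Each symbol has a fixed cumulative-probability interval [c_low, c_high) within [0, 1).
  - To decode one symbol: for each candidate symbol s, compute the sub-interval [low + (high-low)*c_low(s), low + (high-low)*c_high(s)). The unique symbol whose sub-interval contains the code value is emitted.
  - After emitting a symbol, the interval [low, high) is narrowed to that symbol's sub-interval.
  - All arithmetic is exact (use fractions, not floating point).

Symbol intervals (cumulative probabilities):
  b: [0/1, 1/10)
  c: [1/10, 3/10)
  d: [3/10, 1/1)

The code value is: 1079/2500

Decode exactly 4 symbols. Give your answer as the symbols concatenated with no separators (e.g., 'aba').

Step 1: interval [0/1, 1/1), width = 1/1 - 0/1 = 1/1
  'b': [0/1 + 1/1*0/1, 0/1 + 1/1*1/10) = [0/1, 1/10)
  'c': [0/1 + 1/1*1/10, 0/1 + 1/1*3/10) = [1/10, 3/10)
  'd': [0/1 + 1/1*3/10, 0/1 + 1/1*1/1) = [3/10, 1/1) <- contains code 1079/2500
  emit 'd', narrow to [3/10, 1/1)
Step 2: interval [3/10, 1/1), width = 1/1 - 3/10 = 7/10
  'b': [3/10 + 7/10*0/1, 3/10 + 7/10*1/10) = [3/10, 37/100)
  'c': [3/10 + 7/10*1/10, 3/10 + 7/10*3/10) = [37/100, 51/100) <- contains code 1079/2500
  'd': [3/10 + 7/10*3/10, 3/10 + 7/10*1/1) = [51/100, 1/1)
  emit 'c', narrow to [37/100, 51/100)
Step 3: interval [37/100, 51/100), width = 51/100 - 37/100 = 7/50
  'b': [37/100 + 7/50*0/1, 37/100 + 7/50*1/10) = [37/100, 48/125)
  'c': [37/100 + 7/50*1/10, 37/100 + 7/50*3/10) = [48/125, 103/250)
  'd': [37/100 + 7/50*3/10, 37/100 + 7/50*1/1) = [103/250, 51/100) <- contains code 1079/2500
  emit 'd', narrow to [103/250, 51/100)
Step 4: interval [103/250, 51/100), width = 51/100 - 103/250 = 49/500
  'b': [103/250 + 49/500*0/1, 103/250 + 49/500*1/10) = [103/250, 2109/5000)
  'c': [103/250 + 49/500*1/10, 103/250 + 49/500*3/10) = [2109/5000, 2207/5000) <- contains code 1079/2500
  'd': [103/250 + 49/500*3/10, 103/250 + 49/500*1/1) = [2207/5000, 51/100)
  emit 'c', narrow to [2109/5000, 2207/5000)

Answer: dcdc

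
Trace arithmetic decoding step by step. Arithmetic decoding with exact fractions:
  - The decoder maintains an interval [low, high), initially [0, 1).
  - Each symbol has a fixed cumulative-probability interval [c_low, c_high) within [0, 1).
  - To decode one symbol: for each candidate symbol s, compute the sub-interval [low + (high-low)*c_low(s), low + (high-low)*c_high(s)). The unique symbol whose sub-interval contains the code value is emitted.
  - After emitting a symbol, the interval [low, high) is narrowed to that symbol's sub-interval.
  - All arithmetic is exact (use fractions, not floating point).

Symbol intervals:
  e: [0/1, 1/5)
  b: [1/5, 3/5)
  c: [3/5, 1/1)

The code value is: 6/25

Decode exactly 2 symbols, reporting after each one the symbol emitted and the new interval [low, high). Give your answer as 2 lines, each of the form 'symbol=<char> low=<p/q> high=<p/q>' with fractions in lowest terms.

Step 1: interval [0/1, 1/1), width = 1/1 - 0/1 = 1/1
  'e': [0/1 + 1/1*0/1, 0/1 + 1/1*1/5) = [0/1, 1/5)
  'b': [0/1 + 1/1*1/5, 0/1 + 1/1*3/5) = [1/5, 3/5) <- contains code 6/25
  'c': [0/1 + 1/1*3/5, 0/1 + 1/1*1/1) = [3/5, 1/1)
  emit 'b', narrow to [1/5, 3/5)
Step 2: interval [1/5, 3/5), width = 3/5 - 1/5 = 2/5
  'e': [1/5 + 2/5*0/1, 1/5 + 2/5*1/5) = [1/5, 7/25) <- contains code 6/25
  'b': [1/5 + 2/5*1/5, 1/5 + 2/5*3/5) = [7/25, 11/25)
  'c': [1/5 + 2/5*3/5, 1/5 + 2/5*1/1) = [11/25, 3/5)
  emit 'e', narrow to [1/5, 7/25)

Answer: symbol=b low=1/5 high=3/5
symbol=e low=1/5 high=7/25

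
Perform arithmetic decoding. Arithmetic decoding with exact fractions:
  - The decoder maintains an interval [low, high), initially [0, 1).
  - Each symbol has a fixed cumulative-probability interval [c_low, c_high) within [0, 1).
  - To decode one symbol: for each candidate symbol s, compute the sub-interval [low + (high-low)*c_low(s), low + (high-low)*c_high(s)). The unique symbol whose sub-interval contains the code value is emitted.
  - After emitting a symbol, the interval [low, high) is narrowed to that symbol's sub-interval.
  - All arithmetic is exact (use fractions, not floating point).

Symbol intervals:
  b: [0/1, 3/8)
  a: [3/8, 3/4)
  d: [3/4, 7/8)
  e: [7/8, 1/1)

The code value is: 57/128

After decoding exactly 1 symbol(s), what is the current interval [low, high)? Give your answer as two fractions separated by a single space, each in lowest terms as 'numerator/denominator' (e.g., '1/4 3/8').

Step 1: interval [0/1, 1/1), width = 1/1 - 0/1 = 1/1
  'b': [0/1 + 1/1*0/1, 0/1 + 1/1*3/8) = [0/1, 3/8)
  'a': [0/1 + 1/1*3/8, 0/1 + 1/1*3/4) = [3/8, 3/4) <- contains code 57/128
  'd': [0/1 + 1/1*3/4, 0/1 + 1/1*7/8) = [3/4, 7/8)
  'e': [0/1 + 1/1*7/8, 0/1 + 1/1*1/1) = [7/8, 1/1)
  emit 'a', narrow to [3/8, 3/4)

Answer: 3/8 3/4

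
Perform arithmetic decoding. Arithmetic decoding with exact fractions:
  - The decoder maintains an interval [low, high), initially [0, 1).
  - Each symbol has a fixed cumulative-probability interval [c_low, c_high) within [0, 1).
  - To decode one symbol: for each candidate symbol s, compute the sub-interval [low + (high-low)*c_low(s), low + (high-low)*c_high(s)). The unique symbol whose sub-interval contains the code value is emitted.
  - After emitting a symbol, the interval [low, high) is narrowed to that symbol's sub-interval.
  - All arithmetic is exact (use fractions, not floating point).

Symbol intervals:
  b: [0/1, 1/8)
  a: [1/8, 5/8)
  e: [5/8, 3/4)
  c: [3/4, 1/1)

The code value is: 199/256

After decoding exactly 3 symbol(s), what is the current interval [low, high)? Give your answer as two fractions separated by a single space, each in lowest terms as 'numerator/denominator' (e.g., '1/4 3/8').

Answer: 99/128 25/32

Derivation:
Step 1: interval [0/1, 1/1), width = 1/1 - 0/1 = 1/1
  'b': [0/1 + 1/1*0/1, 0/1 + 1/1*1/8) = [0/1, 1/8)
  'a': [0/1 + 1/1*1/8, 0/1 + 1/1*5/8) = [1/8, 5/8)
  'e': [0/1 + 1/1*5/8, 0/1 + 1/1*3/4) = [5/8, 3/4)
  'c': [0/1 + 1/1*3/4, 0/1 + 1/1*1/1) = [3/4, 1/1) <- contains code 199/256
  emit 'c', narrow to [3/4, 1/1)
Step 2: interval [3/4, 1/1), width = 1/1 - 3/4 = 1/4
  'b': [3/4 + 1/4*0/1, 3/4 + 1/4*1/8) = [3/4, 25/32) <- contains code 199/256
  'a': [3/4 + 1/4*1/8, 3/4 + 1/4*5/8) = [25/32, 29/32)
  'e': [3/4 + 1/4*5/8, 3/4 + 1/4*3/4) = [29/32, 15/16)
  'c': [3/4 + 1/4*3/4, 3/4 + 1/4*1/1) = [15/16, 1/1)
  emit 'b', narrow to [3/4, 25/32)
Step 3: interval [3/4, 25/32), width = 25/32 - 3/4 = 1/32
  'b': [3/4 + 1/32*0/1, 3/4 + 1/32*1/8) = [3/4, 193/256)
  'a': [3/4 + 1/32*1/8, 3/4 + 1/32*5/8) = [193/256, 197/256)
  'e': [3/4 + 1/32*5/8, 3/4 + 1/32*3/4) = [197/256, 99/128)
  'c': [3/4 + 1/32*3/4, 3/4 + 1/32*1/1) = [99/128, 25/32) <- contains code 199/256
  emit 'c', narrow to [99/128, 25/32)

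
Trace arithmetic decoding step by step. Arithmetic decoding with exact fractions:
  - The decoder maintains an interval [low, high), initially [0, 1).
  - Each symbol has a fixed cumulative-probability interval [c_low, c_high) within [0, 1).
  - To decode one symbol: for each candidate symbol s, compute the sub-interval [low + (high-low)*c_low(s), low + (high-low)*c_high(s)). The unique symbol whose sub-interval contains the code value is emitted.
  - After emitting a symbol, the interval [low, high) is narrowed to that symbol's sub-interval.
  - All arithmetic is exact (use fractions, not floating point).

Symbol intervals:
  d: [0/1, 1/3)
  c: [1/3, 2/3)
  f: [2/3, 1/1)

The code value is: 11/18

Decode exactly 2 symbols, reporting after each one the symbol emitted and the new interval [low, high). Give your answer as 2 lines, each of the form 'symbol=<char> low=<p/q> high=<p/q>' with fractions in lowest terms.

Answer: symbol=c low=1/3 high=2/3
symbol=f low=5/9 high=2/3

Derivation:
Step 1: interval [0/1, 1/1), width = 1/1 - 0/1 = 1/1
  'd': [0/1 + 1/1*0/1, 0/1 + 1/1*1/3) = [0/1, 1/3)
  'c': [0/1 + 1/1*1/3, 0/1 + 1/1*2/3) = [1/3, 2/3) <- contains code 11/18
  'f': [0/1 + 1/1*2/3, 0/1 + 1/1*1/1) = [2/3, 1/1)
  emit 'c', narrow to [1/3, 2/3)
Step 2: interval [1/3, 2/3), width = 2/3 - 1/3 = 1/3
  'd': [1/3 + 1/3*0/1, 1/3 + 1/3*1/3) = [1/3, 4/9)
  'c': [1/3 + 1/3*1/3, 1/3 + 1/3*2/3) = [4/9, 5/9)
  'f': [1/3 + 1/3*2/3, 1/3 + 1/3*1/1) = [5/9, 2/3) <- contains code 11/18
  emit 'f', narrow to [5/9, 2/3)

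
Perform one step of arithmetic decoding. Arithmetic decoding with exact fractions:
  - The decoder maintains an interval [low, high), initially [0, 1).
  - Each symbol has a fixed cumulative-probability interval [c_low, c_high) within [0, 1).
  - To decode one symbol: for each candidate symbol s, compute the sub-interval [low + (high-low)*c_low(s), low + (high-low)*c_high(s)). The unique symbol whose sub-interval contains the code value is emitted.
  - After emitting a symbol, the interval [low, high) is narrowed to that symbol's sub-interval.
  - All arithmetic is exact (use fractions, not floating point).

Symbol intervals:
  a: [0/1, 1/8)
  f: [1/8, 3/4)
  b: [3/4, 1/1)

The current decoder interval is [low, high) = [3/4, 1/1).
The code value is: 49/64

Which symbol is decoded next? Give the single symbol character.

Answer: a

Derivation:
Interval width = high − low = 1/1 − 3/4 = 1/4
Scaled code = (code − low) / width = (49/64 − 3/4) / 1/4 = 1/16
  a: [0/1, 1/8) ← scaled code falls here ✓
  f: [1/8, 3/4) 
  b: [3/4, 1/1) 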